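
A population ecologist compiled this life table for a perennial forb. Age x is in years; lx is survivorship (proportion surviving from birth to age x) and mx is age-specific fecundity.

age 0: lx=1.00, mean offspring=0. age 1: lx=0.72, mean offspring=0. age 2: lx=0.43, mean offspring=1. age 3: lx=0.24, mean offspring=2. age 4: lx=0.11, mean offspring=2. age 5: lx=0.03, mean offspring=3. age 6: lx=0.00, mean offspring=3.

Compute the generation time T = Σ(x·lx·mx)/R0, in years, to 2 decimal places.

lx·mx: 0, 0, 0.43, 0.48, 0.22, 0.09, 0 → R0 = 1.22
x·lx·mx: 0, 0, 0.86, 1.44, 0.88, 0.45, 0 → Σ = 3.63
T = 3.63 / 1.22 = 2.97541… → 2.98

2.98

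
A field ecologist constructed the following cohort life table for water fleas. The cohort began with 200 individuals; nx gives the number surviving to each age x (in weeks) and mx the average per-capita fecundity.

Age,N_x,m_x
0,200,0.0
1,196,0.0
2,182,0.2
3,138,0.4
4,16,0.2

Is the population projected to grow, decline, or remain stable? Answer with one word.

declining

lx = nx/n0 = nx/200: 1, 0.98, 0.91, 0.69, 0.08
R0 = Σ lx·mx = 0 + 0 + 0.182 + 0.276 + 0.016 = 0.474
R0 < 1, so the population is declining.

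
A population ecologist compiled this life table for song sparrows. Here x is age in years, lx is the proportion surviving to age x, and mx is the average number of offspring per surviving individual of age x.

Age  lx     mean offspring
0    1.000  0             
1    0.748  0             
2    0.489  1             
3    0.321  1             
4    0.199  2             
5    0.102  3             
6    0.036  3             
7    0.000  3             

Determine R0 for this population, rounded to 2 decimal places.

1.62

lx·mx by age: 0, 0, 0.489, 0.321, 0.398, 0.306, 0.108, 0
R0 = Σ lx·mx = 1.622 → 1.62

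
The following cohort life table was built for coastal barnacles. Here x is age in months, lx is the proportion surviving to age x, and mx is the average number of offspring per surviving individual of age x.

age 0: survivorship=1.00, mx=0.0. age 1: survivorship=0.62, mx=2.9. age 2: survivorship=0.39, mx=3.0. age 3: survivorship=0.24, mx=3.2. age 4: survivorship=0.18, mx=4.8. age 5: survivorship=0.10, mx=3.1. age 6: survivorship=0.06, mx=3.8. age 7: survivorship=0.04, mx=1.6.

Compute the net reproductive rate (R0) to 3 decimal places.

5.202

lx·mx by age: 0, 1.798, 1.17, 0.768, 0.864, 0.31, 0.228, 0.064
R0 = Σ lx·mx = 5.202 → 5.202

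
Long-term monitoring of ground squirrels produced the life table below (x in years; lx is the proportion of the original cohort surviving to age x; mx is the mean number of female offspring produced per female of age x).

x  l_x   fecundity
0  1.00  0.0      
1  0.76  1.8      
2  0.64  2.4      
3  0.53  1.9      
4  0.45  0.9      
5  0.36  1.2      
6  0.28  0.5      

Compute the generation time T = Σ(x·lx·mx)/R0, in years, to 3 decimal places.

lx·mx: 0, 1.368, 1.536, 1.007, 0.405, 0.432, 0.14 → R0 = 4.888
x·lx·mx: 0, 1.368, 3.072, 3.021, 1.62, 2.16, 0.84 → Σ = 12.081
T = 12.081 / 4.888 = 2.471563… → 2.472

2.472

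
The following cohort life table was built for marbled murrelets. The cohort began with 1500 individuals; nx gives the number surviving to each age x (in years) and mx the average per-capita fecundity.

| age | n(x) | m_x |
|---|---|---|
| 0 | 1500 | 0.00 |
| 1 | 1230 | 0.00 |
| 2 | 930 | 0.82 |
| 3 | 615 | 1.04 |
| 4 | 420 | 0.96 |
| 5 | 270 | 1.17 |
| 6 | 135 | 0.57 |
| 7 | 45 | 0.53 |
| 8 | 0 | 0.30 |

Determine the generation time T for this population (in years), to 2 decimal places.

3.27

lx = nx/n0 = nx/1500: 1, 0.82, 0.62, 0.41, 0.28, 0.18, 0.09, 0.03, 0
lx·mx: 0, 0, 0.5084, 0.4264, 0.2688, 0.2106, 0.0513, 0.0159, 0 → R0 = 1.4814
x·lx·mx: 0, 0, 1.0168, 1.2792, 1.0752, 1.053, 0.3078, 0.1113, 0 → Σ = 4.8433
T = 4.8433 / 1.4814 = 3.269407… → 3.27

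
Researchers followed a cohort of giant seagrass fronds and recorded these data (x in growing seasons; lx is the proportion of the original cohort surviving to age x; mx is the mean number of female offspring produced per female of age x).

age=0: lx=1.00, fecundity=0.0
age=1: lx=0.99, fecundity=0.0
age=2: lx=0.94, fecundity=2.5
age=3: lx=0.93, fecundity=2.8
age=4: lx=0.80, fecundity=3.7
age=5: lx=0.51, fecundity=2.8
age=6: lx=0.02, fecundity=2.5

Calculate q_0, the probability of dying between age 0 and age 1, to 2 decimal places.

q_0 = (l_0 − l_1) / l_0 = (1 − 0.99) / 1
     = 0.01 / 1 = 0.01 → 0.01

0.01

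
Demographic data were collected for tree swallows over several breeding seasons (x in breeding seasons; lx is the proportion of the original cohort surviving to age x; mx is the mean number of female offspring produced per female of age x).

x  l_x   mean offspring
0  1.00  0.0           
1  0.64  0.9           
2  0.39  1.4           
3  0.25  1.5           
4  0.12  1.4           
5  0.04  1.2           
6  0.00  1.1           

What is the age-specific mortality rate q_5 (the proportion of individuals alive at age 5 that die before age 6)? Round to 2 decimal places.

1.00

q_5 = (l_5 − l_6) / l_5 = (0.04 − 0) / 0.04
     = 0.04 / 0.04 = 1 → 1.00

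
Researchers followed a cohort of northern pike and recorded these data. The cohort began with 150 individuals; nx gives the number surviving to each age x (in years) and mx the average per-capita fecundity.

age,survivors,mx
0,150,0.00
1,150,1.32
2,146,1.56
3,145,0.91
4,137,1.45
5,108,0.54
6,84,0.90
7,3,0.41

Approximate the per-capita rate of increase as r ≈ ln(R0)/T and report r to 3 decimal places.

lx = nx/n0 = nx/150: 1, 1, 0.97333…, 0.96667…, 0.91333…, 0.72, 0.56, 0.02
R0 = Σ lx·mx = 0 + 1.32 + 1.5184… + 0.87967… + 1.32433… + 0.3888 + 0.504 + 0.0082 = 5.9434…
Σ x·lx·mx = 17.318533…; T = 17.318533…/5.9434… = 2.91391…
r ≈ ln(R0)/T = ln(5.9434…)/2.91391… = 0.61165… → 0.612

0.612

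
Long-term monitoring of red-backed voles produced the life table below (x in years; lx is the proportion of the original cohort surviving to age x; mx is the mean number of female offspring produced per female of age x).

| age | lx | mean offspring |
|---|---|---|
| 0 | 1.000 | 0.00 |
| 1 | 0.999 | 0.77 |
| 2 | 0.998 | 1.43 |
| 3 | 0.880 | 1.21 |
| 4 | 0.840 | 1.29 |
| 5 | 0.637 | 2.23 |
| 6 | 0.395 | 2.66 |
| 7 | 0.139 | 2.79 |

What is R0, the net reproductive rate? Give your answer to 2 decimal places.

7.20

lx·mx by age: 0, 0.76923, 1.42714, 1.0648, 1.0836, 1.42051, 1.0507, 0.38781
R0 = Σ lx·mx = 7.20379 → 7.20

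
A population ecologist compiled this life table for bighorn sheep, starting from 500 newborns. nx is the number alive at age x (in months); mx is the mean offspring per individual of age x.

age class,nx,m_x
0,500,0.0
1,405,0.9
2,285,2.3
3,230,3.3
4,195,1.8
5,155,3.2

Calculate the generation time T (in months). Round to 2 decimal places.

2.98

lx = nx/n0 = nx/500: 1, 0.81, 0.57, 0.46, 0.39, 0.31
lx·mx: 0, 0.729, 1.311, 1.518, 0.702, 0.992 → R0 = 5.252
x·lx·mx: 0, 0.729, 2.622, 4.554, 2.808, 4.96 → Σ = 15.673
T = 15.673 / 5.252 = 2.984196… → 2.98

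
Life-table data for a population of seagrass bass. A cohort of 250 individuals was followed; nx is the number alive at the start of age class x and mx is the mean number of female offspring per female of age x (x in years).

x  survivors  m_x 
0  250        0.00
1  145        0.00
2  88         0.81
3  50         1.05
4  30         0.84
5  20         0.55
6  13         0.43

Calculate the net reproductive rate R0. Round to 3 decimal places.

0.662

lx = nx/n0 = nx/250: 1, 0.58, 0.352, 0.2, 0.12, 0.08, 0.052
lx·mx by age: 0, 0, 0.28512, 0.21, 0.1008, 0.044, 0.02236
R0 = Σ lx·mx = 0.66228 → 0.662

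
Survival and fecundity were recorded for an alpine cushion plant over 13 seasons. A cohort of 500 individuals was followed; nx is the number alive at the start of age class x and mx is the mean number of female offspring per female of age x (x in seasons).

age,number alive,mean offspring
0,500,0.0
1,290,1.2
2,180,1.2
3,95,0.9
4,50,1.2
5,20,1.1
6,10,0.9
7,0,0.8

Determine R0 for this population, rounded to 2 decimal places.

lx = nx/n0 = nx/500: 1, 0.58, 0.36, 0.19, 0.1, 0.04, 0.02, 0
lx·mx by age: 0, 0.696, 0.432, 0.171, 0.12, 0.044, 0.018, 0
R0 = Σ lx·mx = 1.481 → 1.48

1.48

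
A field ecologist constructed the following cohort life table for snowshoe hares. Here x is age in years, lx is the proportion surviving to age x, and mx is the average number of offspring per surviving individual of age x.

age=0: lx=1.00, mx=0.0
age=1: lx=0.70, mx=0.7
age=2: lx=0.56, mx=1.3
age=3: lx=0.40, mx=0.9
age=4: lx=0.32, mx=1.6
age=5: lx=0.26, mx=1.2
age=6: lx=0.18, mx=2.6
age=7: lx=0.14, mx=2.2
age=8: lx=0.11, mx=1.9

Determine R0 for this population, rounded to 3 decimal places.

3.387

lx·mx by age: 0, 0.49, 0.728, 0.36, 0.512, 0.312, 0.468, 0.308, 0.209
R0 = Σ lx·mx = 3.387 → 3.387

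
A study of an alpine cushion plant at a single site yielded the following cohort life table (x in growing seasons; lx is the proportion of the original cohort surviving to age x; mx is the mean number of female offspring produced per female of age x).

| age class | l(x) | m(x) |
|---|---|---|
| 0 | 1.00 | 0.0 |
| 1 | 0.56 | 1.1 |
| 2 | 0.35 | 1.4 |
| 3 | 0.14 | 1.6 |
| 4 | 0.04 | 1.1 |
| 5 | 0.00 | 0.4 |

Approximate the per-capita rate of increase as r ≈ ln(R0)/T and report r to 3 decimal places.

R0 = Σ lx·mx = 0 + 0.616 + 0.49 + 0.224 + 0.044 + 0 = 1.374
Σ x·lx·mx = 2.444; T = 2.444/1.374 = 1.77875…
r ≈ ln(R0)/T = ln(1.374)/1.77875… = 0.17862… → 0.179

0.179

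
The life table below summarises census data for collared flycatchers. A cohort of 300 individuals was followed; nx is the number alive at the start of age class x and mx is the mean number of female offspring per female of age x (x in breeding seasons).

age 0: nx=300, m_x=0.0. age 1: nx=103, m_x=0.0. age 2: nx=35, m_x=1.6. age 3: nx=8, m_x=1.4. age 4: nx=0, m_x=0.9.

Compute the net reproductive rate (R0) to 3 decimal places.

0.224

lx = nx/n0 = nx/300: 1, 0.34333…, 0.11667…, 0.02667…, 0
lx·mx by age: 0, 0, 0.186667…, 0.037333…, 0
R0 = Σ lx·mx = 0.224… → 0.224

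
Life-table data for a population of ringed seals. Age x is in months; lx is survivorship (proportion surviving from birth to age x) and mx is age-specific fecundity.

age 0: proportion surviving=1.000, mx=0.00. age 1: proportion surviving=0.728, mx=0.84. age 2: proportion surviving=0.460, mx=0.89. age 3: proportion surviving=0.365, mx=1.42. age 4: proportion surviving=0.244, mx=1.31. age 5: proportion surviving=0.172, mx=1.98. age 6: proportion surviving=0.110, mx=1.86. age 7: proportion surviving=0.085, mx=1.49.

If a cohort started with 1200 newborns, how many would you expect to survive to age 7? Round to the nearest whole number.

Expected survivors = N0 · l_7 = 1200 × 0.085 = 102 → 102

102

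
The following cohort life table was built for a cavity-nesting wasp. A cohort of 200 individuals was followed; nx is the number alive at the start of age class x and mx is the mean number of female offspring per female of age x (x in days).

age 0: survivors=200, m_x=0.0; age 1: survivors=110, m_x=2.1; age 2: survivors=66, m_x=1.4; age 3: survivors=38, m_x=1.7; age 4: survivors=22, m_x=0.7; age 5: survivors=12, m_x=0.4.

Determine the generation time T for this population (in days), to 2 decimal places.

1.70

lx = nx/n0 = nx/200: 1, 0.55, 0.33, 0.19, 0.11, 0.06
lx·mx: 0, 1.155, 0.462, 0.323, 0.077, 0.024 → R0 = 2.041
x·lx·mx: 0, 1.155, 0.924, 0.969, 0.308, 0.12 → Σ = 3.476
T = 3.476 / 2.041 = 1.703087… → 1.70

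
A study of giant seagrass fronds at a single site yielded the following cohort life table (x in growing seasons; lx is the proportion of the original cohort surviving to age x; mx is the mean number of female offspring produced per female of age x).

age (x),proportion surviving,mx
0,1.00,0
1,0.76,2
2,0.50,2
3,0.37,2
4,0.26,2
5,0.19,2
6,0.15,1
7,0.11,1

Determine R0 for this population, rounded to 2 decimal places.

4.42

lx·mx by age: 0, 1.52, 1, 0.74, 0.52, 0.38, 0.15, 0.11
R0 = Σ lx·mx = 4.42 → 4.42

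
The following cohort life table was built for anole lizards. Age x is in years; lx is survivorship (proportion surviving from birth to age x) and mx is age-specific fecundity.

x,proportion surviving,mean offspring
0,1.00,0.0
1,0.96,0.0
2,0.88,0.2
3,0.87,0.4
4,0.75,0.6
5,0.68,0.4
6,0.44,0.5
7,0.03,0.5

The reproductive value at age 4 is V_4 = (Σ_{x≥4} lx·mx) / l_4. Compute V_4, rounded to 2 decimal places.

1.28

lx·mx for x ≥ 4: 0.45, 0.272, 0.22, 0.015 → sum = 0.957
V_4 = 0.957 / l_4 = 0.957 / 0.75 = 1.276 → 1.28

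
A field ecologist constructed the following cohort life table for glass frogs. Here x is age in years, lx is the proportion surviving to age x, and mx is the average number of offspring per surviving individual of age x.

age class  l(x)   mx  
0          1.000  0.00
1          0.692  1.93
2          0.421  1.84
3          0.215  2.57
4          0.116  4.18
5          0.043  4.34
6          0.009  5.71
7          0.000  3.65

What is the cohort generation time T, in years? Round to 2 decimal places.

lx·mx: 0, 1.33556, 0.77464, 0.55255, 0.48488, 0.18662, 0.05139, 0 → R0 = 3.38564
x·lx·mx: 0, 1.33556, 1.54928, 1.65765, 1.93952, 0.9331, 0.30834, 0 → Σ = 7.72345
T = 7.72345 / 3.38564 = 2.281238… → 2.28

2.28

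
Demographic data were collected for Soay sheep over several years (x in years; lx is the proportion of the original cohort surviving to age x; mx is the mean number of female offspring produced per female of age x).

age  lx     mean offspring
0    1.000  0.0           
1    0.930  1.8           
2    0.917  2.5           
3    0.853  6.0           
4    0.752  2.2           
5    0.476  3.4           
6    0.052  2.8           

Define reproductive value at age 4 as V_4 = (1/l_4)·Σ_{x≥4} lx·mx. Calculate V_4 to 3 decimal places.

lx·mx for x ≥ 4: 1.6544, 1.6184, 0.1456 → sum = 3.4184
V_4 = 3.4184 / l_4 = 3.4184 / 0.752 = 4.545745… → 4.546

4.546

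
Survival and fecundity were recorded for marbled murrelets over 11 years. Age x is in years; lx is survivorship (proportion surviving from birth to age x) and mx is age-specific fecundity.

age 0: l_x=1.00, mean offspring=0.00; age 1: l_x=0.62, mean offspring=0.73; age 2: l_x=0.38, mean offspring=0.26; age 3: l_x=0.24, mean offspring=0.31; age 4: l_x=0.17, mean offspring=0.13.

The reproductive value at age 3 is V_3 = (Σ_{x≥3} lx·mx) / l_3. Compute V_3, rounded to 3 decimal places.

0.402

lx·mx for x ≥ 3: 0.0744, 0.0221 → sum = 0.0965
V_3 = 0.0965 / l_3 = 0.0965 / 0.24 = 0.402083… → 0.402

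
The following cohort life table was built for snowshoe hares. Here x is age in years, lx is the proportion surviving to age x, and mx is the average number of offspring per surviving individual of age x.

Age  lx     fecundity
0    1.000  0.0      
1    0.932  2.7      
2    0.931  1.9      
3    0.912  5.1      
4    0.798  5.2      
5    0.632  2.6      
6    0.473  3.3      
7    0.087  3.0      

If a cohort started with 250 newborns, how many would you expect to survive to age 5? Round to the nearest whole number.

Expected survivors = N0 · l_5 = 250 × 0.632 = 158 → 158

158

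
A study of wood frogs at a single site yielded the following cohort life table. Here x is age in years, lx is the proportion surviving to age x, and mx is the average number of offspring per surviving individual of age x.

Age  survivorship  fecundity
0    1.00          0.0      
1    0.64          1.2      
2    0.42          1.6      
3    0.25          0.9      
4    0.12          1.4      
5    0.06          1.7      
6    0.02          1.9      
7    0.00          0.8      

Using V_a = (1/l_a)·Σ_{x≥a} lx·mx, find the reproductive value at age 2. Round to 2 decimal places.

2.87

lx·mx for x ≥ 2: 0.672, 0.225, 0.168, 0.102, 0.038, 0 → sum = 1.205
V_2 = 1.205 / l_2 = 1.205 / 0.42 = 2.869048… → 2.87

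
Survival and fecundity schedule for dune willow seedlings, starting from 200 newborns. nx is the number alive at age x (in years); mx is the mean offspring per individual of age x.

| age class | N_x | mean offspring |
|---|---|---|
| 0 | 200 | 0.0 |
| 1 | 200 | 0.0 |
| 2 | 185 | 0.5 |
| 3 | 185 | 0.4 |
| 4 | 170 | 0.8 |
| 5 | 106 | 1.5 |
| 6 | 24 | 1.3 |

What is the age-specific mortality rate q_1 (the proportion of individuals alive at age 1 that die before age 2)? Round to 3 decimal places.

lx = nx/n0 = nx/200: 1, 1, 0.925, 0.925, 0.85, 0.53, 0.12
q_1 = (l_1 − l_2) / l_1 = (1 − 0.925) / 1
     = 0.075 / 1 = 0.075 → 0.075

0.075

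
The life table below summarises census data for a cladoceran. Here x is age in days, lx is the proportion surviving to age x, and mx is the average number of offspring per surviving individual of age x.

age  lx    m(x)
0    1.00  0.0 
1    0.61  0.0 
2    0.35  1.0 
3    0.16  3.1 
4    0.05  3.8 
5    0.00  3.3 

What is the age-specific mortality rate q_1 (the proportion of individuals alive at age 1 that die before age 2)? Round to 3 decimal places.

0.426

q_1 = (l_1 − l_2) / l_1 = (0.61 − 0.35) / 0.61
     = 0.26 / 0.61 = 0.42623… → 0.426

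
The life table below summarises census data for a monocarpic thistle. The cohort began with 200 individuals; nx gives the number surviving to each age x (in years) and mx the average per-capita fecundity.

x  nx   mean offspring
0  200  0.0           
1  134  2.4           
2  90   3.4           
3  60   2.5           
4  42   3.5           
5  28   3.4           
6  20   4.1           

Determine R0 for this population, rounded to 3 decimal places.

5.509

lx = nx/n0 = nx/200: 1, 0.67, 0.45, 0.3, 0.21, 0.14, 0.1
lx·mx by age: 0, 1.608, 1.53, 0.75, 0.735, 0.476, 0.41
R0 = Σ lx·mx = 5.509 → 5.509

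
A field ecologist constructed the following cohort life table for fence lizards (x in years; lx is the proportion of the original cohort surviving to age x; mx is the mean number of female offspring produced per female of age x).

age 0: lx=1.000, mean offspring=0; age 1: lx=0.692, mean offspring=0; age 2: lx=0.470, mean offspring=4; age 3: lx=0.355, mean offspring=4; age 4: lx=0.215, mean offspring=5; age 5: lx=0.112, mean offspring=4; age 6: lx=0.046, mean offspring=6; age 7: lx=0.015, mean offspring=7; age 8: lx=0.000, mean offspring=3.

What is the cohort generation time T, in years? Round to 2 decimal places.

lx·mx: 0, 0, 1.88, 1.42, 1.075, 0.448, 0.276, 0.105, 0 → R0 = 5.204
x·lx·mx: 0, 0, 3.76, 4.26, 4.3, 2.24, 1.656, 0.735, 0 → Σ = 16.951
T = 16.951 / 5.204 = 3.257302… → 3.26

3.26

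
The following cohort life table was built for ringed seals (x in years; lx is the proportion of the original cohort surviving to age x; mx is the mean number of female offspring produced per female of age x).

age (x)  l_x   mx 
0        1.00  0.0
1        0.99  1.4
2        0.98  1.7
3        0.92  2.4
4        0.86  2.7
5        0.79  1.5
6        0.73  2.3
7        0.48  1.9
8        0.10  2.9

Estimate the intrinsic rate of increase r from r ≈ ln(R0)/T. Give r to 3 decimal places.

R0 = Σ lx·mx = 0 + 1.386 + 1.666 + 2.208 + 2.322 + 1.185 + 1.679 + 0.912 + 0.29 = 11.648
Σ x·lx·mx = 45.333; T = 45.333/11.648 = 3.89191…
r ≈ ln(R0)/T = ln(11.648)/3.89191… = 0.63083… → 0.631

0.631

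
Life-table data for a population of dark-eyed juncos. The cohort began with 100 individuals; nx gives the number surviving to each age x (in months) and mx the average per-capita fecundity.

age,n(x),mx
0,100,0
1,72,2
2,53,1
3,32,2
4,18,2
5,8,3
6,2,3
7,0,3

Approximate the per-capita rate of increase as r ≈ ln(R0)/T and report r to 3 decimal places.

0.522

lx = nx/n0 = nx/100: 1, 0.72, 0.53, 0.32, 0.18, 0.08, 0.02, 0
R0 = Σ lx·mx = 0 + 1.44 + 0.53 + 0.64 + 0.36 + 0.24 + 0.06 + 0 = 3.27
Σ x·lx·mx = 7.42; T = 7.42/3.27 = 2.26911…
r ≈ ln(R0)/T = ln(3.27)/2.26911… = 0.52214… → 0.522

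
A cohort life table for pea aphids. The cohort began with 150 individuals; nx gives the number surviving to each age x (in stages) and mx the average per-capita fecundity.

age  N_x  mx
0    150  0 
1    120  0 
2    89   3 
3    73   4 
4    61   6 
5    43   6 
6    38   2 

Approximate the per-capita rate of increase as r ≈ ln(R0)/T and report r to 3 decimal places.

0.580

lx = nx/n0 = nx/150: 1, 0.8, 0.59333…, 0.48667…, 0.40667…, 0.28667…, 0.25333…
R0 = Σ lx·mx = 0 + 0 + 1.78… + 1.94667… + 2.44… + 1.72… + 0.50667… = 8.393333…
Σ x·lx·mx = 30.8…; T = 30.8…/8.393333… = 3.66958…
r ≈ ln(R0)/T = ln(8.393333…)/3.66958… = 0.57975… → 0.580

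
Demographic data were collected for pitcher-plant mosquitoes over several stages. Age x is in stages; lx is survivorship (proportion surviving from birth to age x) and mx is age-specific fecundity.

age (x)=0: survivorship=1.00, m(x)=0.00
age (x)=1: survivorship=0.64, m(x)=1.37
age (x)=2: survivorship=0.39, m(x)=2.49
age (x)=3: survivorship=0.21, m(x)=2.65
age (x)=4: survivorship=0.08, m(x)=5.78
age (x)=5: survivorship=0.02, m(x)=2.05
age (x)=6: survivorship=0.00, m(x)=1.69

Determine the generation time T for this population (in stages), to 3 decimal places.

lx·mx: 0, 0.8768, 0.9711, 0.5565, 0.4624, 0.041, 0 → R0 = 2.9078
x·lx·mx: 0, 0.8768, 1.9422, 1.6695, 1.8496, 0.205, 0 → Σ = 6.5431
T = 6.5431 / 2.9078 = 2.250189… → 2.250

2.250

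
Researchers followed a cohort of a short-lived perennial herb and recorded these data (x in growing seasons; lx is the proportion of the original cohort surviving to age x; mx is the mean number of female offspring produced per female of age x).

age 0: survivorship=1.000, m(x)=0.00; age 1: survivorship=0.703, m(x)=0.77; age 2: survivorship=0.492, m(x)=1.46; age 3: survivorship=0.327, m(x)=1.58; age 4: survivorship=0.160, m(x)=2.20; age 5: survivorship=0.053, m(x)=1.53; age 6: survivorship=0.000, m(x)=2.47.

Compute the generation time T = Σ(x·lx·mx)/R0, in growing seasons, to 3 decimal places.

lx·mx: 0, 0.54131, 0.71832, 0.51666, 0.352, 0.08109, 0 → R0 = 2.20938
x·lx·mx: 0, 0.54131, 1.43664, 1.54998, 1.408, 0.40545, 0 → Σ = 5.34138
T = 5.34138 / 2.20938 = 2.417592… → 2.418

2.418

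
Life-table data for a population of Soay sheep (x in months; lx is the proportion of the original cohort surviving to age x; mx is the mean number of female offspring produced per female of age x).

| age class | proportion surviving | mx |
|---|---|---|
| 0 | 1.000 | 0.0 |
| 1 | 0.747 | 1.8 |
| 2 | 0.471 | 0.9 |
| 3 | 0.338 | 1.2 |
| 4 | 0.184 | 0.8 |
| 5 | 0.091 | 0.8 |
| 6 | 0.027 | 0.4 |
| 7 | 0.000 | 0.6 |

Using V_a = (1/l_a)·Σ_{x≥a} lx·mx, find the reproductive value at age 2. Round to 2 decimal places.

2.25

lx·mx for x ≥ 2: 0.4239, 0.4056, 0.1472, 0.0728, 0.0108, 0 → sum = 1.0603
V_2 = 1.0603 / l_2 = 1.0603 / 0.471 = 2.251168… → 2.25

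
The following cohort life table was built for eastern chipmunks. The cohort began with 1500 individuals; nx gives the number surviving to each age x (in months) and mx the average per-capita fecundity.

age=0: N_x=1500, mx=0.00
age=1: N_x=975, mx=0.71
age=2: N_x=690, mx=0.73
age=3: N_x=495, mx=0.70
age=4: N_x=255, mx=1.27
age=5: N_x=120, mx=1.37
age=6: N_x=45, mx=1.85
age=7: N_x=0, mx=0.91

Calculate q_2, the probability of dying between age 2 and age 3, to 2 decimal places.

lx = nx/n0 = nx/1500: 1, 0.65, 0.46, 0.33, 0.17, 0.08, 0.03, 0
q_2 = (l_2 − l_3) / l_2 = (0.46 − 0.33) / 0.46
     = 0.13 / 0.46 = 0.282609… → 0.28

0.28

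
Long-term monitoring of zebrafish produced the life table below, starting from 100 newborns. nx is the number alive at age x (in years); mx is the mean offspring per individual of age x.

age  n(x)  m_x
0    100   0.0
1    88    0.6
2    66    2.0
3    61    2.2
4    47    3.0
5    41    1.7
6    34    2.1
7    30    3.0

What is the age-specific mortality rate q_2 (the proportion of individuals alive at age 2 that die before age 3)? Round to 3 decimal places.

lx = nx/n0 = nx/100: 1, 0.88, 0.66, 0.61, 0.47, 0.41, 0.34, 0.3
q_2 = (l_2 − l_3) / l_2 = (0.66 − 0.61) / 0.66
     = 0.05 / 0.66 = 0.075758… → 0.076

0.076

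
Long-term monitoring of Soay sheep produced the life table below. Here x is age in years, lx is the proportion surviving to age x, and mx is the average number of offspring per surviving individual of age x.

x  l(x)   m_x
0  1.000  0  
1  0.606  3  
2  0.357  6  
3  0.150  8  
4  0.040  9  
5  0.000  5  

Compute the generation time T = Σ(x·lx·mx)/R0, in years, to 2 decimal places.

2.02

lx·mx: 0, 1.818, 2.142, 1.2, 0.36, 0 → R0 = 5.52
x·lx·mx: 0, 1.818, 4.284, 3.6, 1.44, 0 → Σ = 11.142
T = 11.142 / 5.52 = 2.018478… → 2.02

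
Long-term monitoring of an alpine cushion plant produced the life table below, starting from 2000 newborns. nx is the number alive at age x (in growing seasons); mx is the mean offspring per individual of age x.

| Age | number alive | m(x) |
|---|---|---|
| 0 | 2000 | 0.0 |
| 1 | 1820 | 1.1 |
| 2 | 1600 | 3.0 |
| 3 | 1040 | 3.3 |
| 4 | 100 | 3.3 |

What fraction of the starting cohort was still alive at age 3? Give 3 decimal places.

l_3 = n_3/n_0 = 1040/2000 = 0.52 → 0.520

0.520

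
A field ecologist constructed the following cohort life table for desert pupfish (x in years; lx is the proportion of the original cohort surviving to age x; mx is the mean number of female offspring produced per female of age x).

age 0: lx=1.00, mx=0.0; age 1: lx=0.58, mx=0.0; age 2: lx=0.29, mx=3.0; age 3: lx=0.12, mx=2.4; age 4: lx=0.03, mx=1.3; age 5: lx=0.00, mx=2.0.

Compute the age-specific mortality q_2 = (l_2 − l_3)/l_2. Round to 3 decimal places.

0.586

q_2 = (l_2 − l_3) / l_2 = (0.29 − 0.12) / 0.29
     = 0.17 / 0.29 = 0.586207… → 0.586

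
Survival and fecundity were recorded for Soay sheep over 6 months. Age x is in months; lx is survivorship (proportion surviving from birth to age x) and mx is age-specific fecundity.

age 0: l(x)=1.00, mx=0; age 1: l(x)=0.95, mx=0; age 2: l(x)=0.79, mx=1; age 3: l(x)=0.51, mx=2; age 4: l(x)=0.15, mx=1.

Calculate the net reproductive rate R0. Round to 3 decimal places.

lx·mx by age: 0, 0, 0.79, 1.02, 0.15
R0 = Σ lx·mx = 1.96 → 1.960

1.960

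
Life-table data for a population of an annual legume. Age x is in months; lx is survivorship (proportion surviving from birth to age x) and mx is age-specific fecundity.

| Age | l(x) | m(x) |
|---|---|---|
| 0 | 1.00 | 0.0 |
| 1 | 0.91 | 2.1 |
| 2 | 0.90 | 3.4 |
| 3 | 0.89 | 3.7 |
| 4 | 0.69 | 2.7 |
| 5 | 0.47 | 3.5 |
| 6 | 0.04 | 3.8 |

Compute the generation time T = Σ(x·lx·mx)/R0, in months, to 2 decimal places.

lx·mx: 0, 1.911, 3.06, 3.293, 1.863, 1.645, 0.152 → R0 = 11.924
x·lx·mx: 0, 1.911, 6.12, 9.879, 7.452, 8.225, 0.912 → Σ = 34.499
T = 34.499 / 11.924 = 2.893241… → 2.89

2.89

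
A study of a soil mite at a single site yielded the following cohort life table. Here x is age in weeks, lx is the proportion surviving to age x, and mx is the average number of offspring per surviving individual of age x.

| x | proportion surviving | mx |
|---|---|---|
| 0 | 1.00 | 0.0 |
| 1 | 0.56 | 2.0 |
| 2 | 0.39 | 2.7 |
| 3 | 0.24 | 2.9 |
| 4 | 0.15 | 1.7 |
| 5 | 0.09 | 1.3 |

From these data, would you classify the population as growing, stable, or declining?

R0 = Σ lx·mx = 0 + 1.12 + 1.053 + 0.696 + 0.255 + 0.117 = 3.241
R0 > 1, so the population is growing.

growing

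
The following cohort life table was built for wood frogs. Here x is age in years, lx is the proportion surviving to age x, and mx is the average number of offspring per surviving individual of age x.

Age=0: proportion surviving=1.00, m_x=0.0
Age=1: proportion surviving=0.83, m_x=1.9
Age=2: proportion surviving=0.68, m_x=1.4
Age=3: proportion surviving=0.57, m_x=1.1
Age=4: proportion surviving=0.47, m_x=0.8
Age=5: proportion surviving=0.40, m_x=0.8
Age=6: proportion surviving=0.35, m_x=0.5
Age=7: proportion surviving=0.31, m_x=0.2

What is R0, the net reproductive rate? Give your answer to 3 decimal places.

4.089

lx·mx by age: 0, 1.577, 0.952, 0.627, 0.376, 0.32, 0.175, 0.062
R0 = Σ lx·mx = 4.089 → 4.089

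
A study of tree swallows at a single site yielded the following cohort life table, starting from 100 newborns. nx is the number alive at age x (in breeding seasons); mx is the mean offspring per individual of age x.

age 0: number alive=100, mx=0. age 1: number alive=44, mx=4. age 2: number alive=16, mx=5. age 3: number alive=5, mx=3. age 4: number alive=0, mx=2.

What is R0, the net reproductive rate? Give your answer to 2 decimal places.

lx = nx/n0 = nx/100: 1, 0.44, 0.16, 0.05, 0
lx·mx by age: 0, 1.76, 0.8, 0.15, 0
R0 = Σ lx·mx = 2.71 → 2.71

2.71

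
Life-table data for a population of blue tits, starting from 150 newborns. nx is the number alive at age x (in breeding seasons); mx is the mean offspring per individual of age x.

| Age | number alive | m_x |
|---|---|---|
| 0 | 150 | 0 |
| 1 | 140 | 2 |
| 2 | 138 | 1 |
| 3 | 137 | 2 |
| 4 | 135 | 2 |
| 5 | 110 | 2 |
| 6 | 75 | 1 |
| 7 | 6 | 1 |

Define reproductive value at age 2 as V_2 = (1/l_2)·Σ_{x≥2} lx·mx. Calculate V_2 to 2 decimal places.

7.12

lx = nx/n0 = nx/150: 1, 0.93333…, 0.92, 0.91333…, 0.9, 0.73333…, 0.5, 0.04
lx·mx for x ≥ 2: 0.92, 1.826667…, 1.8, 1.466667…, 0.5, 0.04 → sum = 6.553333…
V_2 = 6.553333… / l_2 = 6.553333… / 0.92 = 7.123188… → 7.12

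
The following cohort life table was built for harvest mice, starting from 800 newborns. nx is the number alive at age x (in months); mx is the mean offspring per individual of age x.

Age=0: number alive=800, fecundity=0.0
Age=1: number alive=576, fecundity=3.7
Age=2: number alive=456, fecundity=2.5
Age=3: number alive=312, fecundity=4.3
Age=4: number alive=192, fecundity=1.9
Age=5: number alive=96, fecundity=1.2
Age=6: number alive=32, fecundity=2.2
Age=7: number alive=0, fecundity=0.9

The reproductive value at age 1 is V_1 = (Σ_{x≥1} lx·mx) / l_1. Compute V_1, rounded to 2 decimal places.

lx = nx/n0 = nx/800: 1, 0.72, 0.57, 0.39, 0.24, 0.12, 0.04, 0
lx·mx for x ≥ 1: 2.664, 1.425, 1.677, 0.456, 0.144, 0.088, 0 → sum = 6.454
V_1 = 6.454 / l_1 = 6.454 / 0.72 = 8.963889… → 8.96

8.96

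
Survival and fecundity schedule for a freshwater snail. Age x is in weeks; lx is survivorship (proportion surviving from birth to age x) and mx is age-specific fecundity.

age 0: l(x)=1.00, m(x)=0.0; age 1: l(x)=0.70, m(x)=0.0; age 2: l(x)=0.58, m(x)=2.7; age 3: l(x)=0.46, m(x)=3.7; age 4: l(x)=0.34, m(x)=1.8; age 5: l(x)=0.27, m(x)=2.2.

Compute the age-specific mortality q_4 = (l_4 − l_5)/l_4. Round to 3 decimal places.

q_4 = (l_4 − l_5) / l_4 = (0.34 − 0.27) / 0.34
     = 0.07 / 0.34 = 0.205882… → 0.206

0.206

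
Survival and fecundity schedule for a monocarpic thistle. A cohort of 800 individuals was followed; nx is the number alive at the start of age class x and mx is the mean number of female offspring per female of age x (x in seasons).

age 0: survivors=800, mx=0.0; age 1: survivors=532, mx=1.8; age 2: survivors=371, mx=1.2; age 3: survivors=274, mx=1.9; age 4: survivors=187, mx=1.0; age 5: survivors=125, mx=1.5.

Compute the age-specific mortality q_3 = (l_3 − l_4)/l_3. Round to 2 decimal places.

0.32

lx = nx/n0 = nx/800: 1, 0.665, 0.46375, 0.3425, 0.23375, 0.15625
q_3 = (l_3 − l_4) / l_3 = (0.3425 − 0.23375) / 0.3425
     = 0.10875 / 0.3425 = 0.317518… → 0.32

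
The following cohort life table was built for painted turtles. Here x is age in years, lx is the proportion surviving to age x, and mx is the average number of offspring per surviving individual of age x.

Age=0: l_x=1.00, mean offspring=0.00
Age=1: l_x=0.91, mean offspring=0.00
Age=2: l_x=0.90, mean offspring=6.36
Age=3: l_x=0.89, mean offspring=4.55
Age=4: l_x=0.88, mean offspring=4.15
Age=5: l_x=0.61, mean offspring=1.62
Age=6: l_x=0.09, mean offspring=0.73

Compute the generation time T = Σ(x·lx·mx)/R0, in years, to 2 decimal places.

3.01

lx·mx: 0, 0, 5.724, 4.0495, 3.652, 0.9882, 0.0657 → R0 = 14.4794
x·lx·mx: 0, 0, 11.448, 12.1485, 14.608, 4.941, 0.3942 → Σ = 43.5397
T = 43.5397 / 14.4794 = 3.00701… → 3.01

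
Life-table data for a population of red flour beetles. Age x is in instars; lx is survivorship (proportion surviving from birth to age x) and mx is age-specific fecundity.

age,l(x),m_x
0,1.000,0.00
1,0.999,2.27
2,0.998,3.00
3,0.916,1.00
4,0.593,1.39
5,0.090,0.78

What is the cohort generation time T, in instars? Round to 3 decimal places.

2.072

lx·mx: 0, 2.26773, 2.994, 0.916, 0.82427, 0.0702 → R0 = 7.0722
x·lx·mx: 0, 2.26773, 5.988, 2.748, 3.29708, 0.351 → Σ = 14.65181
T = 14.65181 / 7.0722 = 2.071747… → 2.072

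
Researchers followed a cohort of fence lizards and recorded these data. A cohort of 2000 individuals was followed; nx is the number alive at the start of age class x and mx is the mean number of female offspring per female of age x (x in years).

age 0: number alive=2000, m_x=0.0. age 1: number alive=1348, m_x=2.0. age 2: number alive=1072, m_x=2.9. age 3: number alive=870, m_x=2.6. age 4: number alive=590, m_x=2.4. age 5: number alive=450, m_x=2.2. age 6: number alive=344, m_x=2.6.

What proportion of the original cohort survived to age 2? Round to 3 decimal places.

l_2 = n_2/n_0 = 1072/2000 = 0.536 → 0.536

0.536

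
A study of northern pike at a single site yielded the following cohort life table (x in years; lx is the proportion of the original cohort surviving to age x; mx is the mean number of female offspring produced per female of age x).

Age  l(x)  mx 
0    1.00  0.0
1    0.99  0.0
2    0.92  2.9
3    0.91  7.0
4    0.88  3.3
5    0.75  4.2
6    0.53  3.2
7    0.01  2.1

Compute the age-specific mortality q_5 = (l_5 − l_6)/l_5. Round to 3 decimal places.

q_5 = (l_5 − l_6) / l_5 = (0.75 − 0.53) / 0.75
     = 0.22 / 0.75 = 0.293333… → 0.293

0.293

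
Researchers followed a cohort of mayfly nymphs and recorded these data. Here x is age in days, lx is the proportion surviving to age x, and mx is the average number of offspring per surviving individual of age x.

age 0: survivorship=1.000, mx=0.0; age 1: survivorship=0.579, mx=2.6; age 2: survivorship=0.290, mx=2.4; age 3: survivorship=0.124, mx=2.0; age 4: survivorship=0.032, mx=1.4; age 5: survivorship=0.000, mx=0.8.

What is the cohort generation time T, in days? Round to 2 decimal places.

1.53

lx·mx: 0, 1.5054, 0.696, 0.248, 0.0448, 0 → R0 = 2.4942
x·lx·mx: 0, 1.5054, 1.392, 0.744, 0.1792, 0 → Σ = 3.8206
T = 3.8206 / 2.4942 = 1.531794… → 1.53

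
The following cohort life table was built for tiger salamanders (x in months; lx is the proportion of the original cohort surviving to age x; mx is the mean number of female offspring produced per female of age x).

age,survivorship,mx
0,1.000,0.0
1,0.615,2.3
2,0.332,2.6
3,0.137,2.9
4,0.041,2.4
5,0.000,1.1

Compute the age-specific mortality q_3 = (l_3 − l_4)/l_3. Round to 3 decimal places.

0.701

q_3 = (l_3 − l_4) / l_3 = (0.137 − 0.041) / 0.137
     = 0.096 / 0.137 = 0.70073… → 0.701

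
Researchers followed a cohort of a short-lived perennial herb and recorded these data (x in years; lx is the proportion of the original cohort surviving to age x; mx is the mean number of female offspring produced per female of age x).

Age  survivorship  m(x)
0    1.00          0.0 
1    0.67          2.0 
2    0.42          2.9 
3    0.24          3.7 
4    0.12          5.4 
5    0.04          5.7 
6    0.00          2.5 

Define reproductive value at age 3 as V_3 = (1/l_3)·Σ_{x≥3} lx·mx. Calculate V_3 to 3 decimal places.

7.350

lx·mx for x ≥ 3: 0.888, 0.648, 0.228, 0 → sum = 1.764
V_3 = 1.764 / l_3 = 1.764 / 0.24 = 7.35 → 7.350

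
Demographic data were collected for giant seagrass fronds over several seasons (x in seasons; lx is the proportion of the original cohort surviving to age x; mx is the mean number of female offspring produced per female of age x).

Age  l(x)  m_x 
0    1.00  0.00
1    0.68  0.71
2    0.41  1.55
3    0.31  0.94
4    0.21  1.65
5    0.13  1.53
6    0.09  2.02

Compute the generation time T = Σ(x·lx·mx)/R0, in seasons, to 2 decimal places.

lx·mx: 0, 0.4828, 0.6355, 0.2914, 0.3465, 0.1989, 0.1818 → R0 = 2.1369
x·lx·mx: 0, 0.4828, 1.271, 0.8742, 1.386, 0.9945, 1.0908 → Σ = 6.0993
T = 6.0993 / 2.1369 = 2.854275… → 2.85

2.85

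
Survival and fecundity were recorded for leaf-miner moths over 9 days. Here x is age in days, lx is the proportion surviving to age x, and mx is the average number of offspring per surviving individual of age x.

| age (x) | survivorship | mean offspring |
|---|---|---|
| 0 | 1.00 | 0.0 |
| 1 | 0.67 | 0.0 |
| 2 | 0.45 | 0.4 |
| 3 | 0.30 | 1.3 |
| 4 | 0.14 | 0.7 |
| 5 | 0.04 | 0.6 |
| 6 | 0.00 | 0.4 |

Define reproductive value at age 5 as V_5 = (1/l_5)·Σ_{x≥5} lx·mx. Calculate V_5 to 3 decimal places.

lx·mx for x ≥ 5: 0.024, 0 → sum = 0.024
V_5 = 0.024 / l_5 = 0.024 / 0.04 = 0.6 → 0.600

0.600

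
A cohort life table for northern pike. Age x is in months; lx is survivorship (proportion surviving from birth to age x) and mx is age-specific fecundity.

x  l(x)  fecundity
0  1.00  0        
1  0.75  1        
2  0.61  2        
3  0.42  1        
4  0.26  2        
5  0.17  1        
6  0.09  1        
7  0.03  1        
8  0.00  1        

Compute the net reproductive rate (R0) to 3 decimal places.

lx·mx by age: 0, 0.75, 1.22, 0.42, 0.52, 0.17, 0.09, 0.03, 0
R0 = Σ lx·mx = 3.2 → 3.200

3.200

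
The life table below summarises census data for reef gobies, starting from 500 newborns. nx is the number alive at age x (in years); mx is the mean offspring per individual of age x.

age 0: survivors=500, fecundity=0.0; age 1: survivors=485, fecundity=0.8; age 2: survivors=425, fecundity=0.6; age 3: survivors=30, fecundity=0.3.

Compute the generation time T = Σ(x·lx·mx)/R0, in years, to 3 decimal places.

1.419

lx = nx/n0 = nx/500: 1, 0.97, 0.85, 0.06
lx·mx: 0, 0.776, 0.51, 0.018 → R0 = 1.304
x·lx·mx: 0, 0.776, 1.02, 0.054 → Σ = 1.85
T = 1.85 / 1.304 = 1.418712… → 1.419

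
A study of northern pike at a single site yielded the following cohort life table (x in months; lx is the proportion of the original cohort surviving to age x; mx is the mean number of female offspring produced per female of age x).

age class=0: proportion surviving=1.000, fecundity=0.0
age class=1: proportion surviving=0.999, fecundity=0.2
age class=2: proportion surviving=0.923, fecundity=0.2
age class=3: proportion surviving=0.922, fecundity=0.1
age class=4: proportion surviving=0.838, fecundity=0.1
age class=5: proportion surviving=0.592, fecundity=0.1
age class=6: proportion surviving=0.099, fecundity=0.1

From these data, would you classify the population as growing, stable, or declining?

R0 = Σ lx·mx = 0 + 0.1998 + 0.1846 + 0.0922 + 0.0838 + 0.0592 + 0.0099 = 0.6295
R0 < 1, so the population is declining.

declining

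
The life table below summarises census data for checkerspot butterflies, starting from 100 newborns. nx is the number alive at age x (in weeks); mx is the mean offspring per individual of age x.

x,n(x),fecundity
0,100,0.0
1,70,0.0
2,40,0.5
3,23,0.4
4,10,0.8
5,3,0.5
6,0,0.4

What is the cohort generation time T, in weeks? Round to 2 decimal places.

lx = nx/n0 = nx/100: 1, 0.7, 0.4, 0.23, 0.1, 0.03, 0
lx·mx: 0, 0, 0.2, 0.092, 0.08, 0.015, 0 → R0 = 0.387
x·lx·mx: 0, 0, 0.4, 0.276, 0.32, 0.075, 0 → Σ = 1.071
T = 1.071 / 0.387 = 2.767442… → 2.77

2.77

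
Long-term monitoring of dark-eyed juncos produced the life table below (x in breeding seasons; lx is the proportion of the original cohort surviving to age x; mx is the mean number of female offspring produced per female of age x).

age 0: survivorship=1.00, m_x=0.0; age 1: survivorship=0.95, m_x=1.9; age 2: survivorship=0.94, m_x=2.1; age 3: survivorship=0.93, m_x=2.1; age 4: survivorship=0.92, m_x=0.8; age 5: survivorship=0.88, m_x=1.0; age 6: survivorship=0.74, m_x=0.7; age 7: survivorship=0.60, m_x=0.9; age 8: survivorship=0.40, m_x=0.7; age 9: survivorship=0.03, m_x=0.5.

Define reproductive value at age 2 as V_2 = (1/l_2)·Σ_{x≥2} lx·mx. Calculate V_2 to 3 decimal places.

lx·mx for x ≥ 2: 1.974, 1.953, 0.736, 0.88, 0.518, 0.54, 0.28, 0.015 → sum = 6.896
V_2 = 6.896 / l_2 = 6.896 / 0.94 = 7.33617… → 7.336

7.336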